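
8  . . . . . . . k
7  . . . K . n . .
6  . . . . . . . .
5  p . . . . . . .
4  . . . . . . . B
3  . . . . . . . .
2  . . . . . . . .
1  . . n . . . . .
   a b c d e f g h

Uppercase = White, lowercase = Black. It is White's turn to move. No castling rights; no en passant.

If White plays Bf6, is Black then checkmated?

After Bf6: black king on h8; in check: yes, from the white bishop on f6.
Black has 2 legal replies: Kg8, Kh7.
In check but a legal move exists → not checkmate.

no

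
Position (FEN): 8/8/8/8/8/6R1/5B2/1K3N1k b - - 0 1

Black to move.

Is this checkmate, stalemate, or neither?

stalemate

Black to move; black king on h1.
In check: no.
King squares — g1: attacked by Bf2; g2: attacked by Rg3; h2: attacked by Nf1.
Legal moves for Black: none.
Not in check and no legal moves → stalemate.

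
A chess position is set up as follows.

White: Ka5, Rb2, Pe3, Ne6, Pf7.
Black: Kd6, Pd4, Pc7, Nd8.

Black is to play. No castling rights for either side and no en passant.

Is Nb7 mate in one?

After Nb7: white king on a5; in check: yes, from the black knight on b7.
White has 5 legal replies: Ka6, Kb5, Kb4, Ka4, Rxb7.
In check but a legal move exists → not checkmate.

no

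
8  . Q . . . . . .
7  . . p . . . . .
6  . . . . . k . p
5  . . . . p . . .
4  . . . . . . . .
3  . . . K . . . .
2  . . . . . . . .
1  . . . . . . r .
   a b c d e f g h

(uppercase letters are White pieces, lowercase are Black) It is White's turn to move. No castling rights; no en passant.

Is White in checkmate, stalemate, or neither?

White to move; white king on d3.
In check: no.
Legal moves for White include: Qh8+, Qg8, Qf8+, Qe8, Qd8+, Qc8, Qa8, Qxc7, Qb7, Qa7, Qb6+, Qb5, Qb4, Qb3, Qb2, Qb1, Ke4, Kc4, ... (list truncated; more exist).
White has legal moves and is not in check → neither.

neither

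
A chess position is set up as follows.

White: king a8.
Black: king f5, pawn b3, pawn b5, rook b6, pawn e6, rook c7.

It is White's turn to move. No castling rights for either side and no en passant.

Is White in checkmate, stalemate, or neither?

White to move; white king on a8.
In check: no.
King squares — a7: attacked by Rc7; b7: attacked by Rb6; b8: attacked by Rb6.
Legal moves for White: none.
Not in check and no legal moves → stalemate.

stalemate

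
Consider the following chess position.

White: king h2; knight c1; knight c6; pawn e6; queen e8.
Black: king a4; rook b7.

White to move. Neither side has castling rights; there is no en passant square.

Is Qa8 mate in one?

After Qa8: black king on a4; in check: yes, from the white queen on a8.
Black has 2 legal replies: Kb5, Ra7.
In check but a legal move exists → not checkmate.

no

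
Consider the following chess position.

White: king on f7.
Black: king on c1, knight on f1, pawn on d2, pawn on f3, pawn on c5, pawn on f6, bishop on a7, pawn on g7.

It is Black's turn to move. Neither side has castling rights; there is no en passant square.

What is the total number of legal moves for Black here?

18

Black to move; king on c1.
In check: no.
Legal moves: Bb8, Bb6, Ng3, Ne3, Nh2, Kc2, Kb2, Kd1, Kb1, g6, f5, c4, f2, d1=Q, d1=R, d1=B, d1=N, g5.
Count: 18.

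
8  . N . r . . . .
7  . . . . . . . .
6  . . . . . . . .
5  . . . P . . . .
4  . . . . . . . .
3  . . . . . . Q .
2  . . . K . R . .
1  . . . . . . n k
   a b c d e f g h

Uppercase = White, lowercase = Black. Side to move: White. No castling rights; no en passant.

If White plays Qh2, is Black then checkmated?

After Qh2: black king on h1; in check: yes, from the white queen on h2.
King squares — g1: own knight; g2: attacked by Rf2; h2: attacked by Rf2.
Black has no legal moves → checkmate.

yes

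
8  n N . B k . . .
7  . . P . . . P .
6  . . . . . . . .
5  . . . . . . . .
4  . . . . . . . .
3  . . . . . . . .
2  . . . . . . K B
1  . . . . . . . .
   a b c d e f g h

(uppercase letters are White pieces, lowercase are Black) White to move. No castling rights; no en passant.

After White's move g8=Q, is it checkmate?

yes

After g8=Q: black king on e8; in check: yes, from the white queen on g8.
King squares — d7: attacked by Nb8; e7: attacked by Bd8; f7: attacked by Qg8; d8: attacked by Pc7; f8: attacked by Qg8.
Black has no legal moves → checkmate.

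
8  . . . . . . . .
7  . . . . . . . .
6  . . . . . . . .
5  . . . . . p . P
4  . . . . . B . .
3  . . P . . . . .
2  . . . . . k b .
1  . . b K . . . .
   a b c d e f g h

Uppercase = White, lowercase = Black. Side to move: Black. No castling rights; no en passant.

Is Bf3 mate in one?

no

After Bf3: white king on d1; in check: yes, from the black bishop on f3.
White has 2 legal replies: Kc2, Kxc1.
In check but a legal move exists → not checkmate.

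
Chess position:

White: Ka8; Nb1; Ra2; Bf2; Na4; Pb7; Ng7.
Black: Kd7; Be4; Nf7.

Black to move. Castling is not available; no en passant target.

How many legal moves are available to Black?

23

Black to move; king on d7.
In check: no.
Legal moves: Nh8, Nd8, Nh6, Nd6, Ng5, Ne5, Kd8, Ke7, Kc7, Kd6, Kc6, Bh7, Bxb7+, Bg6, Bc6, Bf5, Bd5, Bf3, Bd3, Bg2, Bc2, Bh1, Bxb1.
Count: 23.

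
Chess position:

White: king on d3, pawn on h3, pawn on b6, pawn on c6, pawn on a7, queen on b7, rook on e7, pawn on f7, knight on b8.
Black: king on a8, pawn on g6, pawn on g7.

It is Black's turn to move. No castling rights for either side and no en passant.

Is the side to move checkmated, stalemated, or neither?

checkmate

Black to move; black king on a8.
In check: yes, from the white queen on b7.
King squares — a7: attacked by Pb6; b7: attacked by Pc6; b8: attacked by Pa7.
Legal moves for Black: none.
In check with no legal moves → checkmate.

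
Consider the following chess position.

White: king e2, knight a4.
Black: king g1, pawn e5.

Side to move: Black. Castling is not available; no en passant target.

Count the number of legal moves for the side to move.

Black to move; king on g1.
In check: no.
Legal moves: Kh2, Kg2, Kh1, e4.
Count: 4.

4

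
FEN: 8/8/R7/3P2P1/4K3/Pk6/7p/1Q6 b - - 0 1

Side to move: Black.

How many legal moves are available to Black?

2

Black to move; king on b3.
In check: yes, from the white queen on b1.
Legal moves: Kc4, Kc3.
Count: 2.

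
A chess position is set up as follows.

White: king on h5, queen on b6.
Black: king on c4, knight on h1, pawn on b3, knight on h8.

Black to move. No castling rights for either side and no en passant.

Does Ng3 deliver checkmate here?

no

After Ng3: white king on h5; in check: yes, from the black knight on g3.
White has 4 legal replies: Kh6, Kg5, Kh4, Kg4.
In check but a legal move exists → not checkmate.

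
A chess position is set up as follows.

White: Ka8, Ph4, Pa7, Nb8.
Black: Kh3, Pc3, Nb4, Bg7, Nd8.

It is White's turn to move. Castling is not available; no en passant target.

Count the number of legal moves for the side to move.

4

White to move; king on a8.
In check: no.
Legal moves: Nd7, Nc6, Na6, h5.
Count: 4.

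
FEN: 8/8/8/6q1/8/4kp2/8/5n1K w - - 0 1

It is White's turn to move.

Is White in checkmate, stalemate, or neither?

White to move; white king on h1.
In check: no.
King squares — g1: attacked by Qg5; g2: attacked by Pf3; h2: attacked by Nf1.
Legal moves for White: none.
Not in check and no legal moves → stalemate.

stalemate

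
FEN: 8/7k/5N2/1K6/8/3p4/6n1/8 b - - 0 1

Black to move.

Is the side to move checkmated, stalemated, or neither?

Black to move; black king on h7.
In check: yes, from the white knight on f6.
King squares — g6: available; h6: available; g7: available; g8: attacked by Nf6; h8: available.
Legal moves for Black: Kh8, Kg7, Kh6, Kg6.
Black is in check but has 4 legal moves → neither.

neither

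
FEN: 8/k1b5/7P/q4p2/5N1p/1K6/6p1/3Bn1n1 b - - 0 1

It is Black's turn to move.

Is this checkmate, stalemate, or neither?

neither

Black to move; black king on a7.
In check: no.
Legal moves for Black include: Bd8, Bb8, Bd6, Bb6, Be5, Bxf4, Kb8, Ka8, Kb7, Kb6, Ka6, Qb6+, Qa6, Qe5, Qd5+, Qc5, Qb5+, Qb4+, ... (list truncated; more exist).
Black has legal moves and is not in check → neither.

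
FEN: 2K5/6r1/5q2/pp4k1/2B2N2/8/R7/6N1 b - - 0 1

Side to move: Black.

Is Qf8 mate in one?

yes

After Qf8: white king on c8; in check: yes, from the black queen on f8.
King squares — b7: attacked by Rg7; c7: attacked by Rg7; d7: attacked by Rg7; b8: attacked by Qf8; d8: attacked by Qf8.
White has no legal moves → checkmate.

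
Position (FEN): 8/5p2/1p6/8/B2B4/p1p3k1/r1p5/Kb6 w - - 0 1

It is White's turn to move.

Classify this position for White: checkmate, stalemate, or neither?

checkmate

White to move; white king on a1.
In check: yes, from the black rook on a2.
King squares — b1: attacked by Pc2; a2: attacked by Bb1; b2: attacked by Ra2.
Legal moves for White: none.
In check with no legal moves → checkmate.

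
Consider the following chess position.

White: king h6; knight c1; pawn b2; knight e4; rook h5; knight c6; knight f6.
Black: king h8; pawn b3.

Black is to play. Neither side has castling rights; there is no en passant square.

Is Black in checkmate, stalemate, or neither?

Black to move; black king on h8.
In check: no.
King squares — g7: attacked by Kh6; h7: attacked by Nf6; g8: attacked by Nf6.
Legal moves for Black: none.
Not in check and no legal moves → stalemate.

stalemate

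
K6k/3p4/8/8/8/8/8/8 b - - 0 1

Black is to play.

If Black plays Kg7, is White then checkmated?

After Kg7: white king on a8; in check: no.
White is not in check, so this cannot be checkmate.

no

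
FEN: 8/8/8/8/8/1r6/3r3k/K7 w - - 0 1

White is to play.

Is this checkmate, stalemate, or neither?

White to move; white king on a1.
In check: no.
King squares — b1: attacked by Rb3; a2: attacked by Rd2; b2: attacked by Rd2.
Legal moves for White: none.
Not in check and no legal moves → stalemate.

stalemate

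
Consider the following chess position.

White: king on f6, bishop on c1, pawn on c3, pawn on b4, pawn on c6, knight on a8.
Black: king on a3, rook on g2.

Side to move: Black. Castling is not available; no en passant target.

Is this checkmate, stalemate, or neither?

neither

Black to move; black king on a3.
In check: yes, from the white bishop on c1.
King squares — a2: available; b2: attacked by Bc1; b3: available; a4: available; b4: attacked by Pc3.
Legal moves for Black: Ka4, Kb3, Ka2, Rb2.
Black is in check but has 4 legal moves → neither.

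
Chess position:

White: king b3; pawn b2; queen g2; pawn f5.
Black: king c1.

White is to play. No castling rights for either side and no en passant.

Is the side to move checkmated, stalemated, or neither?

neither

White to move; white king on b3.
In check: no.
Legal moves for White include: Kc4, Kb4, Ka4, Kc3, Ka3, Ka2, Qg8, Qa8, Qg7, Qb7, Qg6, Qc6+, Qg5+, Qd5, Qg4, Qe4, Qh3, Qg3, ... (list truncated; more exist).
White has legal moves and is not in check → neither.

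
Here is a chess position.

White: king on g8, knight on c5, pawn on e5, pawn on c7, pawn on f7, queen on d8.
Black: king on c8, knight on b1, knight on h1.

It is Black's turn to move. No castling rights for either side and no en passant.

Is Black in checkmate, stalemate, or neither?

checkmate

Black to move; black king on c8.
In check: yes, from the white queen on d8.
King squares — b7: attacked by Nc5; c7: attacked by Qd8; d7: attacked by Nc5; b8: attacked by Pc7; d8: attacked by Pc7.
Legal moves for Black: none.
In check with no legal moves → checkmate.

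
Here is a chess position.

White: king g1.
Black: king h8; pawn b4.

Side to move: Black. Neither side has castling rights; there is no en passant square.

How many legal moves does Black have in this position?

4

Black to move; king on h8.
In check: no.
Legal moves: Kg8, Kh7, Kg7, b3.
Count: 4.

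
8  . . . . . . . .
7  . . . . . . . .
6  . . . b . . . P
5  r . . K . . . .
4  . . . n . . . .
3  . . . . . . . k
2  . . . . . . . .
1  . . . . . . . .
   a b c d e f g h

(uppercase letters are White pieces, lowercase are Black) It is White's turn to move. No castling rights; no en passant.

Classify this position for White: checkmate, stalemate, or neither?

neither

White to move; white king on d5.
In check: yes, from the black rook on a5.
Legal moves for White: Kxd6, Ke4, Kxd4, Kc4.
White is in check but has 4 legal moves → neither.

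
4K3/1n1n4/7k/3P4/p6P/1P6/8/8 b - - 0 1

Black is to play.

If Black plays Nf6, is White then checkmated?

After Nf6: white king on e8; in check: yes, from the black knight on f6.
White has 3 legal replies: Kf8, Kf7, Ke7.
In check but a legal move exists → not checkmate.

no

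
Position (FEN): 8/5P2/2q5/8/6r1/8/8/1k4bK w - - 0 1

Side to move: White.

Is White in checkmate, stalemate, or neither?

White to move; white king on h1.
In check: yes, from the black queen on c6.
King squares — g1: attacked by Rg4; g2: attacked by Rg4; h2: attacked by Bg1.
Legal moves for White: none.
In check with no legal moves → checkmate.

checkmate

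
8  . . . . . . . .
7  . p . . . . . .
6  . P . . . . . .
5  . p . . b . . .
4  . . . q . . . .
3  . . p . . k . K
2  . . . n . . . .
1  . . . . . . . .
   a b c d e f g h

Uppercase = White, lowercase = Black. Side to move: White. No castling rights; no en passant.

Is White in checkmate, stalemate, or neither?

stalemate

White to move; white king on h3.
In check: no.
King squares — g2: attacked by Kf3; h2: attacked by Be5; g3: attacked by Kf3; g4: attacked by Kf3; h4: attacked by Qd4.
Legal moves for White: none.
Not in check and no legal moves → stalemate.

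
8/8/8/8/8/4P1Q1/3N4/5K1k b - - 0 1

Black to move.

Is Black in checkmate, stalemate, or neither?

stalemate

Black to move; black king on h1.
In check: no.
King squares — g1: attacked by Kf1; g2: attacked by Kf1; h2: attacked by Qg3.
Legal moves for Black: none.
Not in check and no legal moves → stalemate.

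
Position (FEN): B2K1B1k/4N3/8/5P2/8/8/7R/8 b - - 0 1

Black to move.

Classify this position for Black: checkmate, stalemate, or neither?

checkmate

Black to move; black king on h8.
In check: yes, from the white rook on h2.
King squares — g7: attacked by Bf8; h7: attacked by Rh2; g8: attacked by Ne7.
Legal moves for Black: none.
In check with no legal moves → checkmate.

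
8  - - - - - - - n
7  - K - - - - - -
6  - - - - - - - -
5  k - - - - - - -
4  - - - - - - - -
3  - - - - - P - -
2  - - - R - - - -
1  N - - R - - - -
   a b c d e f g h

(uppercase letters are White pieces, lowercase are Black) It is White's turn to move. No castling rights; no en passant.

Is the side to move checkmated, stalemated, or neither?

neither

White to move; white king on b7.
In check: no.
Legal moves for White include: Kc8, Kb8, Ka8, Kc7, Ka7, Kc6, Rd8, Rd7, Rd6, Rd5+, Rd4, Rd3, Rh2, Rg2, Rf2, Re2, Rc2, Rb2, ... (list truncated; more exist).
White has legal moves and is not in check → neither.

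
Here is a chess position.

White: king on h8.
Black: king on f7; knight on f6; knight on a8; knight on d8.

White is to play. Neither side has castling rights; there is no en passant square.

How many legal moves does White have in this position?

White to move; king on h8.
In check: no.
Legal moves: none.
Count: 0.

0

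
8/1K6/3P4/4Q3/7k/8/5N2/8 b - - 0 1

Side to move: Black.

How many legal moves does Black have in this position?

Black to move; king on h4.
In check: no.
Legal moves: none.
Count: 0.

0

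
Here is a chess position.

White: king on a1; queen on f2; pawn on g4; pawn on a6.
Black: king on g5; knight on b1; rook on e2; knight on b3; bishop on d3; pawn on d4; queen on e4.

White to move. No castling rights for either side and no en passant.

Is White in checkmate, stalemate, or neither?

White to move; white king on a1.
In check: yes, from the black knight on b3.
King squares — b1: attacked by Bd3; a2: attacked by Re2; b2: attacked by Re2.
Legal moves for White: none.
In check with no legal moves → checkmate.

checkmate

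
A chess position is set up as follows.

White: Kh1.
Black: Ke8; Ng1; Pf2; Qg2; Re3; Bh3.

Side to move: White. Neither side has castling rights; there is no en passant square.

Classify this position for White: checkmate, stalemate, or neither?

checkmate

White to move; white king on h1.
In check: yes, from the black queen on g2.
King squares — g1: attacked by Pf2; g2: attacked by Bh3; h2: attacked by Qg2.
Legal moves for White: none.
In check with no legal moves → checkmate.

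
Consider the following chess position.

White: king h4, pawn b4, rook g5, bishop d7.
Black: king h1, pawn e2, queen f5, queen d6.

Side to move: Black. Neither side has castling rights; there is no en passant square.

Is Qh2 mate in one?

yes

After Qh2: white king on h4; in check: yes, from the black queen on h2.
King squares — g3: attacked by Qh2; h3: attacked by Qh2; g4: attacked by Qf5; g5: own rook; h5: attacked by Qh2.
White has no legal moves → checkmate.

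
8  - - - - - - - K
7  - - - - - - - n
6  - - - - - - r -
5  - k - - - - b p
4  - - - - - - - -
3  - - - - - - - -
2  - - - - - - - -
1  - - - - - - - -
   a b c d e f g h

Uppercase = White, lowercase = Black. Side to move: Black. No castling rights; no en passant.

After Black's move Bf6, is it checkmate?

no

After Bf6: white king on h8; in check: yes, from the black bishop on f6.
White has 1 legal reply: Kxh7.
In check but a legal move exists → not checkmate.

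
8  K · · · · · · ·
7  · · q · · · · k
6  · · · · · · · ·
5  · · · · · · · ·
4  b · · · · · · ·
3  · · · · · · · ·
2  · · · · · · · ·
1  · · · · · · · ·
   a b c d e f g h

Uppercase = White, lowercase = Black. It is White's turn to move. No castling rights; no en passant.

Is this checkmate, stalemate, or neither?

White to move; white king on a8.
In check: no.
King squares — a7: attacked by Qc7; b7: attacked by Qc7; b8: attacked by Qc7.
Legal moves for White: none.
Not in check and no legal moves → stalemate.

stalemate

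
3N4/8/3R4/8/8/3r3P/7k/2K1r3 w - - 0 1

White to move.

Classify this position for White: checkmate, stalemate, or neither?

neither

White to move; white king on c1.
In check: yes, from the black rook on e1.
Legal moves for White: Kc2, Kb2.
White is in check but has 2 legal moves → neither.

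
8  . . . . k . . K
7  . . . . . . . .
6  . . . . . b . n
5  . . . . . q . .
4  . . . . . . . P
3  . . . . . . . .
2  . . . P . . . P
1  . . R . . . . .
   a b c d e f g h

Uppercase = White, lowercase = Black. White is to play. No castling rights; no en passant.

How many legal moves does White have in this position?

0

White to move; king on h8.
In check: yes, from the black bishop on f6.
Legal moves: none.
Count: 0.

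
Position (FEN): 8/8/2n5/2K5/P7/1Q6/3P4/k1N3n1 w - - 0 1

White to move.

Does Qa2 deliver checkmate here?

yes

After Qa2: black king on a1; in check: yes, from the white queen on a2.
King squares — b1: attacked by Qa2; a2: attacked by Nc1; b2: attacked by Qa2.
Black has no legal moves → checkmate.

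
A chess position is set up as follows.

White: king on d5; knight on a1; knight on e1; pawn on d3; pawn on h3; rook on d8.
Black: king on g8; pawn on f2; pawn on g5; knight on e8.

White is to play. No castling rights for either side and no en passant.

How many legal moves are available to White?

20

White to move; king on d5.
In check: no.
Legal moves: Rxe8+, Rc8, Rb8, Ra8, Rd7, Rd6, Ke6, Kc6, Ke5, Kc5, Ke4, Kd4, Kc4, Nf3, Ng2, Nec2, Nb3, Nac2, h4, d4.
Count: 20.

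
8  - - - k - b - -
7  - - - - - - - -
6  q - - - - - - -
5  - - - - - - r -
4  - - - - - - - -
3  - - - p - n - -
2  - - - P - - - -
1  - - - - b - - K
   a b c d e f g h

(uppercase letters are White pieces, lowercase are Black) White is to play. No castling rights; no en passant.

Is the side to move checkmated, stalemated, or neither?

stalemate

White to move; white king on h1.
In check: no.
King squares — g1: attacked by Nf3; g2: attacked by Rg5; h2: attacked by Nf3.
Legal moves for White: none.
Not in check and no legal moves → stalemate.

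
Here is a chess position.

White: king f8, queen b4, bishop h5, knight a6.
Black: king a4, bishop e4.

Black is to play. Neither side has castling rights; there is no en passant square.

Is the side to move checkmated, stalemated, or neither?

checkmate

Black to move; black king on a4.
In check: yes, from the white queen on b4.
King squares — a3: attacked by Qb4; b3: attacked by Qb4; b4: attacked by Na6; a5: attacked by Qb4; b5: attacked by Qb4.
Legal moves for Black: none.
In check with no legal moves → checkmate.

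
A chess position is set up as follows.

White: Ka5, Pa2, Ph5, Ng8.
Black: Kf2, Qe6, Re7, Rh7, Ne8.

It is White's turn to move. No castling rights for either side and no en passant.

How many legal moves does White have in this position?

White to move; king on a5.
In check: no.
Legal moves: Nxe7, Nh6, Nf6, Kb5, Kb4, Ka4, h6, a3, a4.
Count: 9.

9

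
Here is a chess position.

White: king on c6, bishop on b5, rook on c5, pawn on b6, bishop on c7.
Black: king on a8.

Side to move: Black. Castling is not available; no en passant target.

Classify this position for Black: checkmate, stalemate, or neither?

Black to move; black king on a8.
In check: no.
King squares — a7: attacked by Pb6; b7: attacked by Kc6; b8: attacked by Bc7.
Legal moves for Black: none.
Not in check and no legal moves → stalemate.

stalemate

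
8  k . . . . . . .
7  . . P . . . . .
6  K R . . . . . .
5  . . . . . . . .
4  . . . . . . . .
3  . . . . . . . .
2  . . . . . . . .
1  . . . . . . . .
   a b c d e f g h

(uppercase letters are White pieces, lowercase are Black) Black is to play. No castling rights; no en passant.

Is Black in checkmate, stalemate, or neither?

Black to move; black king on a8.
In check: no.
King squares — a7: attacked by Ka6; b7: attacked by Ka6; b8: attacked by Rb6.
Legal moves for Black: none.
Not in check and no legal moves → stalemate.

stalemate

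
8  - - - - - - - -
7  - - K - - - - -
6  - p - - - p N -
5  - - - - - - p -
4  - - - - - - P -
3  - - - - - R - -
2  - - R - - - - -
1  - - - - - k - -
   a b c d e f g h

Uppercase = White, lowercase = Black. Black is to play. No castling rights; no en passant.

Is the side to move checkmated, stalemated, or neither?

Black to move; black king on f1.
In check: yes, from the white rook on f3.
Legal moves for Black: Kg1, Ke1.
Black is in check but has 2 legal moves → neither.

neither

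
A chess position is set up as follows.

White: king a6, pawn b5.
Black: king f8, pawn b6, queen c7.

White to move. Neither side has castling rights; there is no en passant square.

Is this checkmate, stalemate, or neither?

stalemate

White to move; white king on a6.
In check: no.
King squares — a5: attacked by Pb6; b5: own pawn; b6: attacked by Qc7; a7: attacked by Qc7; b7: attacked by Qc7.
Legal moves for White: none.
Not in check and no legal moves → stalemate.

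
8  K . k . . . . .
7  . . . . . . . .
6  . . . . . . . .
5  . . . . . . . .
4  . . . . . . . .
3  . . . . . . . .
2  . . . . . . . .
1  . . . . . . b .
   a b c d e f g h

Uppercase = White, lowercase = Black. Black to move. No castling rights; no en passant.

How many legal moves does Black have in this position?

10

Black to move; king on c8.
In check: no.
Legal moves: Kd8, Kd7, Kc7, Ba7, Bb6, Bc5, Bd4, Be3, Bh2, Bf2.
Count: 10.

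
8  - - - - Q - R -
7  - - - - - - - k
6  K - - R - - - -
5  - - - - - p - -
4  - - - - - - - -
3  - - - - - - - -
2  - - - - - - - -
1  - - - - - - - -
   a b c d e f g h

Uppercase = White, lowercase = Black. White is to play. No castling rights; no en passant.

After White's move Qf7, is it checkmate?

yes

After Qf7: black king on h7; in check: yes, from the white queen on f7.
King squares — g6: attacked by Rd6; h6: attacked by Rd6; g7: attacked by Qf7; g8: attacked by Qf7; h8: attacked by Rg8.
Black has no legal moves → checkmate.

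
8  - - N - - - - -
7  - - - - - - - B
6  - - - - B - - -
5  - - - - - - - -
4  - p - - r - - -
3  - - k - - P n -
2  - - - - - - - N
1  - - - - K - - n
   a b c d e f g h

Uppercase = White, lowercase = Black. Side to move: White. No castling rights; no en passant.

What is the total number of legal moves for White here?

White to move; king on e1.
In check: yes, from the black rook on e4.
Legal moves: Kd1, Bxe4, fxe4.
Count: 3.

3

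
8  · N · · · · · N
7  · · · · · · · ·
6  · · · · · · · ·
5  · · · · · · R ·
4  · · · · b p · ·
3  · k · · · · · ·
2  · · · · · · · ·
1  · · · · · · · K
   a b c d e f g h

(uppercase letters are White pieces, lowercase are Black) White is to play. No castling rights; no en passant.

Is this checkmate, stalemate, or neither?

White to move; white king on h1.
In check: yes, from the black bishop on e4.
King squares — g1: available; g2: attacked by Be4; h2: available.
Legal moves for White: Kh2, Kg1, Rg2.
White is in check but has 3 legal moves → neither.

neither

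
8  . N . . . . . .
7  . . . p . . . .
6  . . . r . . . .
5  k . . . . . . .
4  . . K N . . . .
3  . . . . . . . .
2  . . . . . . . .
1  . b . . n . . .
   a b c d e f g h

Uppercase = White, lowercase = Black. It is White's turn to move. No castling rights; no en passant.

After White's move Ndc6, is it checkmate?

After Ndc6: black king on a5; in check: yes, from the white knight on c6.
Black has 4 legal replies: Kb6, Ka4, Rxc6+, dxc6.
In check but a legal move exists → not checkmate.

no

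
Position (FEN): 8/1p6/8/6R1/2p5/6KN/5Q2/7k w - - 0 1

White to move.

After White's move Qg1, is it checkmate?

yes

After Qg1: black king on h1; in check: yes, from the white queen on g1.
King squares — g1: attacked by Nh3; g2: attacked by Qg1; h2: attacked by Qg1.
Black has no legal moves → checkmate.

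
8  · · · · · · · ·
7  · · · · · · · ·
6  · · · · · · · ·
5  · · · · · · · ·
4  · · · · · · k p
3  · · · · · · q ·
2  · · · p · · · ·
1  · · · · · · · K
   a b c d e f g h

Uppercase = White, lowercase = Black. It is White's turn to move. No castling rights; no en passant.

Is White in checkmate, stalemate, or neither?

White to move; white king on h1.
In check: no.
King squares — g1: attacked by Qg3; g2: attacked by Qg3; h2: attacked by Qg3.
Legal moves for White: none.
Not in check and no legal moves → stalemate.

stalemate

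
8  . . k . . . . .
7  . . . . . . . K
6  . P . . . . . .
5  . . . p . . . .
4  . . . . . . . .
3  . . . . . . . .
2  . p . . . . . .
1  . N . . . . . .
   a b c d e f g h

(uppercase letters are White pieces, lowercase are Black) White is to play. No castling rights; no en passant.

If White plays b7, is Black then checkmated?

no

After b7: black king on c8; in check: yes, from the white pawn on b7.
Black has 5 legal replies: Kd8, Kb8, Kd7, Kc7, Kxb7.
In check but a legal move exists → not checkmate.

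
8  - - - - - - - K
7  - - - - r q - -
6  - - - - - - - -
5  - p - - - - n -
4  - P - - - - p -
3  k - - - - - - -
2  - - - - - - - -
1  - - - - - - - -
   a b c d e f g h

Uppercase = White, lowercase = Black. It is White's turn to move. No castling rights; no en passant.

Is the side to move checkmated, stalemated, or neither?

stalemate

White to move; white king on h8.
In check: no.
King squares — g7: attacked by Qf7; h7: attacked by Ng5; g8: attacked by Qf7.
Legal moves for White: none.
Not in check and no legal moves → stalemate.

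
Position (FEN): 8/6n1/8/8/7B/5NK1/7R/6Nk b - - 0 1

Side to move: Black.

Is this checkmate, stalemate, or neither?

Black to move; black king on h1.
In check: yes, from the white rook on h2.
King squares — g1: attacked by Nf3; g2: attacked by Rh2; h2: attacked by Nf3.
Legal moves for Black: none.
In check with no legal moves → checkmate.

checkmate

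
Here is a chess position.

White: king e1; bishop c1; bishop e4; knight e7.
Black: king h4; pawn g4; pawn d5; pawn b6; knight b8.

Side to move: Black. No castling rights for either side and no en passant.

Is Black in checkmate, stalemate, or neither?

Black to move; black king on h4.
In check: no.
Legal moves for Black: Nd7, Nc6, Na6, Kh5, Kh3, Kg3, dxe4, b5, d4, g3.
Black has 10 legal moves and is not in check → neither.

neither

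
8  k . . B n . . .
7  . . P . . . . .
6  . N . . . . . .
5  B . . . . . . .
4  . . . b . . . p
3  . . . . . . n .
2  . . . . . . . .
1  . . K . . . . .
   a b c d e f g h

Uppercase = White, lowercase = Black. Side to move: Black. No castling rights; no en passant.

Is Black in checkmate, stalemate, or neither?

Black to move; black king on a8.
In check: yes, from the white knight on b6.
Legal moves for Black: Kb7, Ka7, Bxb6.
Black is in check but has 3 legal moves → neither.

neither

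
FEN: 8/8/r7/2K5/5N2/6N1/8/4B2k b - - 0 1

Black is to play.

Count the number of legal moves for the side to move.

Black to move; king on h1.
In check: yes, from the white knight on g3.
Legal moves: Kh2, Kg1.
Count: 2.

2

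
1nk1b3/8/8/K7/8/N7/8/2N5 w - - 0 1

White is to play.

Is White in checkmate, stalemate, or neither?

neither

White to move; white king on a5.
In check: no.
Legal moves for White: Kb6, Kb4, Nb5, Nc4, Nc2, Nb1, Nd3, Nb3, Ne2, Na2.
White has 10 legal moves and is not in check → neither.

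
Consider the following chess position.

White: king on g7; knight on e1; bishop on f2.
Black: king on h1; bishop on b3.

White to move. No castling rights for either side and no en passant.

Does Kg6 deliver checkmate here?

no

After Kg6: black king on h1; in check: no.
Black is not in check, so this cannot be checkmate.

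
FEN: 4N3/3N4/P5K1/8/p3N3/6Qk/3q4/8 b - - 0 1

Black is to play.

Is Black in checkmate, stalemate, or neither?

Black to move; black king on h3.
In check: yes, from the white queen on g3.
King squares — g2: attacked by Qg3; h2: attacked by Qg3; g3: attacked by Ne4; g4: attacked by Qg3; h4: attacked by Qg3.
Legal moves for Black: none.
In check with no legal moves → checkmate.

checkmate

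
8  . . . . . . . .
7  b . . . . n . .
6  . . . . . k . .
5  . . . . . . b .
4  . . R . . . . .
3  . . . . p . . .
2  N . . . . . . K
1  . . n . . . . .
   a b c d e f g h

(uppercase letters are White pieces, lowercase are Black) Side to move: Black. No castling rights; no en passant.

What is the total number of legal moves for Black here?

Black to move; king on f6.
In check: no.
Legal moves: Nh8, Nd8, Nh6, Nd6, Ne5, Bb8+, Bb6, Bc5, Bd4, Kg7, Ke7, Kg6, Ke6, Kf5, Ke5, Bh6, Bh4, Bf4+, Nd3, Nb3, Ne2, Nxa2, e2.
Count: 23.

23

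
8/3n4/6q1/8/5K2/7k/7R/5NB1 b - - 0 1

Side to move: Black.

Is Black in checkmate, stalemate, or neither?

checkmate

Black to move; black king on h3.
In check: yes, from the white rook on h2.
King squares — g2: attacked by Rh2; h2: attacked by Nf1; g3: attacked by Nf1; g4: attacked by Kf4; h4: attacked by Rh2.
Legal moves for Black: none.
In check with no legal moves → checkmate.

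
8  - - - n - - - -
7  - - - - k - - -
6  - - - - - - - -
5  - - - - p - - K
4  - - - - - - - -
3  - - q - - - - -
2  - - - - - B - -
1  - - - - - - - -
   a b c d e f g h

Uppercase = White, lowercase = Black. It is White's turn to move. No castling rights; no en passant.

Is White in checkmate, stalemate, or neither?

neither

White to move; white king on h5.
In check: no.
Legal moves for White: Kh6, Kg6, Kg5, Kh4, Kg4, Ba7, Bb6, Bc5+, Bh4+, Bd4, Bg3, Be3, Bg1, Be1.
White has 14 legal moves and is not in check → neither.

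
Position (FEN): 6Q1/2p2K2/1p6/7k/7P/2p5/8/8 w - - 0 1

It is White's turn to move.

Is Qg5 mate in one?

After Qg5: black king on h5; in check: yes, from the white queen on g5.
King squares — g4: attacked by Qg5; h4: attacked by Qg5; g5: attacked by Ph4; g6: attacked by Qg5; h6: attacked by Qg5.
Black has no legal moves → checkmate.

yes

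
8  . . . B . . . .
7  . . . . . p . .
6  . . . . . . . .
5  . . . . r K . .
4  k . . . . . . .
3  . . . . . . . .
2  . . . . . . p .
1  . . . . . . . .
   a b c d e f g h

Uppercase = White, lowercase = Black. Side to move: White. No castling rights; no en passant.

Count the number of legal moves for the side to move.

White to move; king on f5.
In check: yes, from the black rook on e5.
Legal moves: Kf6, Kxe5, Kg4, Kf4.
Count: 4.

4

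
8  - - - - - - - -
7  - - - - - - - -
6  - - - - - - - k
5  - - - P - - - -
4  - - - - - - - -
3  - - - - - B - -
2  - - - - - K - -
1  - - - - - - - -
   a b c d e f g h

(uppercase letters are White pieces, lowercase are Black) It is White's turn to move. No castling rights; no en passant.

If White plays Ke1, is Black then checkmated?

no

After Ke1: black king on h6; in check: no.
Black is not in check, so this cannot be checkmate.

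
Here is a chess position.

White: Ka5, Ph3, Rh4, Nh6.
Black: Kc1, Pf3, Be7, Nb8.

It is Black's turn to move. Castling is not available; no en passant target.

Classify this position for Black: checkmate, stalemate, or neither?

Black to move; black king on c1.
In check: no.
Legal moves for Black: Nd7, Nc6+, Na6, Bf8, Bd8+, Bf6, Bd6, Bg5, Bc5, Bxh4, Bb4+, Ba3, Kd2, Kc2, Kb2, Kd1, Kb1, f2.
Black has 18 legal moves and is not in check → neither.

neither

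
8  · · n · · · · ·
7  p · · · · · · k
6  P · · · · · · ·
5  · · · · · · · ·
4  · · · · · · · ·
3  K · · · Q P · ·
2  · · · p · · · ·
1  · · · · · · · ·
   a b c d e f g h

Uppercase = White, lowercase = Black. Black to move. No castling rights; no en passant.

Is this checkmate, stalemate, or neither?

Black to move; black king on h7.
In check: no.
Legal moves for Black: Ne7, Nd6, Nb6, Kh8, Kg8, Kg7, Kg6, d1=Q, d1=R, d1=B, d1=N.
Black has 11 legal moves and is not in check → neither.

neither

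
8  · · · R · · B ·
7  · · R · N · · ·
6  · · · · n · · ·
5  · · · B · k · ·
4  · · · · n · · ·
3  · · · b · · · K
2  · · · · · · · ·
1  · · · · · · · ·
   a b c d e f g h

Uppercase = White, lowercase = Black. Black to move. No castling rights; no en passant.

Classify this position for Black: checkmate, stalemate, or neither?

Black to move; black king on f5.
In check: yes, from the white knight on e7.
Legal moves for Black: Kf6, Kg5, Ke5, Kf4.
Black is in check but has 4 legal moves → neither.

neither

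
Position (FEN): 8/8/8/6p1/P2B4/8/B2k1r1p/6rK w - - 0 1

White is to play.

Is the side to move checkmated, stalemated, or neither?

checkmate

White to move; white king on h1.
In check: yes, from the black rook on g1.
King squares — g1: attacked by Ph2; g2: attacked by Rg1; h2: attacked by Rf2.
Legal moves for White: none.
In check with no legal moves → checkmate.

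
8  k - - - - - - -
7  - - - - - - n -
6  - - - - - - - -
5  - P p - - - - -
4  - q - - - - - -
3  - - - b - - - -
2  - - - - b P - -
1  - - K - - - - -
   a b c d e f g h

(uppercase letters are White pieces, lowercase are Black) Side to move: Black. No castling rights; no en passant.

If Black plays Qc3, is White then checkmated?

After Qc3: white king on c1; in check: yes, from the black queen on c3.
King squares — b1: attacked by Bd3; d1: attacked by Be2; b2: attacked by Qc3; c2: attacked by Qc3; d2: attacked by Qc3.
White has no legal moves → checkmate.

yes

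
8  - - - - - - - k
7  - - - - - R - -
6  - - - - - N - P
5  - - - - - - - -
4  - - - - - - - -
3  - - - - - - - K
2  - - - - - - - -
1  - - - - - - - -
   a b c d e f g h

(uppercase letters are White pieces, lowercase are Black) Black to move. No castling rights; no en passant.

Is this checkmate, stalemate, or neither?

stalemate

Black to move; black king on h8.
In check: no.
King squares — g7: attacked by Ph6; h7: attacked by Nf6; g8: attacked by Nf6.
Legal moves for Black: none.
Not in check and no legal moves → stalemate.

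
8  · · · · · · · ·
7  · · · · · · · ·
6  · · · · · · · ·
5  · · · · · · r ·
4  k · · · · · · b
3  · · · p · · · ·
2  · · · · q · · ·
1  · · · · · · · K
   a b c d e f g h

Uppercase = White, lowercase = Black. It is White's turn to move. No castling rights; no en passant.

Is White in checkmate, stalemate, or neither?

stalemate

White to move; white king on h1.
In check: no.
King squares — g1: attacked by Rg5; g2: attacked by Qe2; h2: attacked by Qe2.
Legal moves for White: none.
Not in check and no legal moves → stalemate.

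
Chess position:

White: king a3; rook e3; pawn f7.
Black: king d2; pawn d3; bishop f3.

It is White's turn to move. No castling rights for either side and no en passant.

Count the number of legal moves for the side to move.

18

White to move; king on a3.
In check: no.
Legal moves: Re8, Re7, Re6, Re5, Re4, Rxf3, Rxd3+, Re2+, Re1, Kb4, Ka4, Kb3, Kb2, Ka2, f8=Q, f8=R, f8=B, f8=N.
Count: 18.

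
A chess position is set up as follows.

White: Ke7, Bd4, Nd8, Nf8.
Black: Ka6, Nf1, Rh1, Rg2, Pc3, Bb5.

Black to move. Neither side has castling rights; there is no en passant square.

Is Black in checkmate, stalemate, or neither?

Black to move; black king on a6.
In check: no.
Legal moves for Black include: Ka5, Be8, Bd7, Bc6, Bc4, Ba4, Bd3, Be2, Rg8, Rg7+, Rg6, Rg5, Rg4, Rg3, Rgh2, Rf2, Re2+, Rd2, ... (list truncated; more exist).
Black has legal moves and is not in check → neither.

neither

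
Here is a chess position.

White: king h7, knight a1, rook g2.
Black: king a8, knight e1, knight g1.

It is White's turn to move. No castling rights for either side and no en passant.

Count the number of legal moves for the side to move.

21

White to move; king on h7.
In check: no.
Legal moves: Kh8, Kg8, Kg7, Kh6, Kg6, Rg8+, Rg7, Rg6, Rg5, Rg4, Rg3, Rh2, Rf2, Re2, Rd2, Rc2, Rb2, Ra2+, Rxg1, Nb3, Nc2.
Count: 21.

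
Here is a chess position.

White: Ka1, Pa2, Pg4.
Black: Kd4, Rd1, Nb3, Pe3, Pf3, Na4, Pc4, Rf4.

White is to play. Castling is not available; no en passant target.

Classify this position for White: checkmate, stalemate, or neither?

checkmate

White to move; white king on a1.
In check: yes, from the black rook on d1 and the black knight on b3.
King squares — b1: attacked by Rd1; a2: own pawn; b2: attacked by Na4.
Legal moves for White: none.
In check with no legal moves → checkmate.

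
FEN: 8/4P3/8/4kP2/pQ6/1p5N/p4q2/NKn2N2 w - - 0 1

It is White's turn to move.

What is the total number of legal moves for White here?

White to move; king on b1.
In check: yes, from the black pawn on a2.
Legal moves: Kxc1.
Count: 1.

1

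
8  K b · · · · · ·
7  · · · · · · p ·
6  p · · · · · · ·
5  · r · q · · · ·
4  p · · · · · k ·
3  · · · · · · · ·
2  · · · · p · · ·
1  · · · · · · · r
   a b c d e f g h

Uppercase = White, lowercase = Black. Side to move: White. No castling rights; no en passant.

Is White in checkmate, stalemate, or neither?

checkmate

White to move; white king on a8.
In check: yes, from the black queen on d5.
King squares — a7: attacked by Bb8; b7: attacked by Rb5; b8: attacked by Rb5.
Legal moves for White: none.
In check with no legal moves → checkmate.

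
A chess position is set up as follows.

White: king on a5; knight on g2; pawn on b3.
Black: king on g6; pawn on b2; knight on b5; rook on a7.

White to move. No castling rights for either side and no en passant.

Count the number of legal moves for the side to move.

3

White to move; king on a5.
In check: yes, from the black rook on a7.
Legal moves: Kb6, Kxb5, Kb4.
Count: 3.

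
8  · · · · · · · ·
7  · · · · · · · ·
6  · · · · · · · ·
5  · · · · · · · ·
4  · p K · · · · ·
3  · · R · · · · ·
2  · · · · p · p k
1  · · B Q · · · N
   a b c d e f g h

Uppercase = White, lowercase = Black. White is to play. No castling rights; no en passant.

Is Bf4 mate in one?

yes

After Bf4: black king on h2; in check: yes, from the white bishop on f4.
King squares — g1: attacked by Qd1; h1: attacked by Qd1; g2: own pawn; g3: attacked by Nh1; h3: attacked by Rc3.
Black has no legal moves → checkmate.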